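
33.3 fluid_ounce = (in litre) 0.9848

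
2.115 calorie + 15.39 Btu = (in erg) 1.625e+11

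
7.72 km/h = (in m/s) 2.144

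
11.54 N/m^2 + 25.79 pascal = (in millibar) 0.3733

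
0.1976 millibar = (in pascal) 19.76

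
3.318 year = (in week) 173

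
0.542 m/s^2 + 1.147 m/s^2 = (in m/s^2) 1.689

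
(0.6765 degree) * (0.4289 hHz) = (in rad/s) 0.5064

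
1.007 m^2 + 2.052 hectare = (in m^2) 2.052e+04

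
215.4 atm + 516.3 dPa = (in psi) 3166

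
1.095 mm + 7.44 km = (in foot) 2.441e+04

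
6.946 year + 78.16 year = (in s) 2.684e+09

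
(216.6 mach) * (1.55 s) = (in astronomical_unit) 7.642e-07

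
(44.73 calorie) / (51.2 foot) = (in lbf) 2.696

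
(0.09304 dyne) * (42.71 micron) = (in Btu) 3.766e-14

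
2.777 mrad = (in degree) 0.1591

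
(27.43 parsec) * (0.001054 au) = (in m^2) 1.335e+26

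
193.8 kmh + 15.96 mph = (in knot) 118.5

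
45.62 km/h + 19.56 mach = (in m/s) 6673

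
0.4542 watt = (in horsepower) 0.0006091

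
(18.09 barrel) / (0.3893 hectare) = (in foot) 0.002424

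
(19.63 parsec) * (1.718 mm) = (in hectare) 1.041e+11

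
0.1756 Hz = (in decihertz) 1.756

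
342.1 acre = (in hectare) 138.4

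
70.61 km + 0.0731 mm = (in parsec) 2.288e-12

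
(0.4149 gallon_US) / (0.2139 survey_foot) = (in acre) 5.953e-06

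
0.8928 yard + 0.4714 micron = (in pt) 2314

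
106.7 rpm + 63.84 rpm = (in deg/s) 1023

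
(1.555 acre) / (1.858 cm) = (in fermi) 3.387e+20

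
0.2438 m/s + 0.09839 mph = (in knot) 0.5594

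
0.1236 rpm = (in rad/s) 0.01294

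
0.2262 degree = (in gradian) 0.2513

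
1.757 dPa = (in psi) 2.548e-05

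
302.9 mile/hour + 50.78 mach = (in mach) 51.18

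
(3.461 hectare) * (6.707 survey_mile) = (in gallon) 9.869e+10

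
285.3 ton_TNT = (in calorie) 2.853e+11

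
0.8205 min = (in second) 49.23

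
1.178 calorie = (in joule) 4.929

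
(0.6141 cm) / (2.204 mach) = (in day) 9.471e-11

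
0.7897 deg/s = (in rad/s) 0.01378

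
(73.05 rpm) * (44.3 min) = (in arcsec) 4.194e+09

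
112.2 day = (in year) 0.3074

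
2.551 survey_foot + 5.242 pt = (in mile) 0.0004843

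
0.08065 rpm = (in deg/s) 0.4839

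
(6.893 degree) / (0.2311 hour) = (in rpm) 0.001381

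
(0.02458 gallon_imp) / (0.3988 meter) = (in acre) 6.924e-08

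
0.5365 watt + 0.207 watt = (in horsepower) 0.000997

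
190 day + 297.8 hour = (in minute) 2.915e+05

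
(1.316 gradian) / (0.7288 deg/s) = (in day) 1.881e-05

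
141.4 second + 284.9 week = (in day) 1994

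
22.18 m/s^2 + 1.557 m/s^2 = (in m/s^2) 23.74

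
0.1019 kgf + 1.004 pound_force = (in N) 5.465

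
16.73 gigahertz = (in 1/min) 1.004e+12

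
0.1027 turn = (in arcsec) 1.331e+05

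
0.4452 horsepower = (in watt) 332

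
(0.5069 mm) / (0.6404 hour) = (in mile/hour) 4.918e-07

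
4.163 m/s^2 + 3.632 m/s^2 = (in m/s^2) 7.795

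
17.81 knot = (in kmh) 32.98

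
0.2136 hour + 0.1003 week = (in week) 0.1016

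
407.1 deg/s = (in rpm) 67.85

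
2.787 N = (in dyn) 2.787e+05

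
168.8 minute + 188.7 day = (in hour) 4532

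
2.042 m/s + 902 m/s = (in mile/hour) 2022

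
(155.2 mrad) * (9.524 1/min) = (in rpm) 0.2353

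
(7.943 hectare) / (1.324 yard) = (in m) 6.561e+04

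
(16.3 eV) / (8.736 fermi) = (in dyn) 29.89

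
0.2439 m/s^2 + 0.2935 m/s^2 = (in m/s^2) 0.5374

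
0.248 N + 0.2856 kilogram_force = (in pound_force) 0.6854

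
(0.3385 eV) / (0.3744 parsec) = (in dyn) 4.694e-31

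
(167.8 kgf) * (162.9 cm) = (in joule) 2681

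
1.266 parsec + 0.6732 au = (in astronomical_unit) 2.611e+05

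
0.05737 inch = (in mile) 9.055e-07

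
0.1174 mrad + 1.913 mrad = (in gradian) 0.1293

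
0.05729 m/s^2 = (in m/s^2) 0.05729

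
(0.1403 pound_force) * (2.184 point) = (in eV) 3.001e+15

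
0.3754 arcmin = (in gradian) 0.006952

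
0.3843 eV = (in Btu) 5.836e-23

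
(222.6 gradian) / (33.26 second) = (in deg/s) 6.023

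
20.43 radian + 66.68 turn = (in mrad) 4.394e+05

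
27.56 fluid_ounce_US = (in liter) 0.815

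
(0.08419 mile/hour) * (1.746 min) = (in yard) 4.312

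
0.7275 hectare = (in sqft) 7.831e+04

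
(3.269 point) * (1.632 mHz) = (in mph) 4.21e-06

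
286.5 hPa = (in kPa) 28.65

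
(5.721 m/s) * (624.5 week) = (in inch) 8.507e+10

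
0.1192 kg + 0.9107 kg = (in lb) 2.271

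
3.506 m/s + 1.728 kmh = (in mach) 0.01171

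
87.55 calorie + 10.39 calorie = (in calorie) 97.94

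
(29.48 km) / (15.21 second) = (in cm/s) 1.938e+05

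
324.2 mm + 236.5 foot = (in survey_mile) 0.04499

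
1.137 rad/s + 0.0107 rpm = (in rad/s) 1.138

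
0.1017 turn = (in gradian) 40.68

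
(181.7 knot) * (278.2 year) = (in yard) 8.969e+11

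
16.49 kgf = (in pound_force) 36.35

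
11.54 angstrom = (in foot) 3.786e-09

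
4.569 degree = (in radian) 0.07974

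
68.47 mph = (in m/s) 30.61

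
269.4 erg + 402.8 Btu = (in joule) 4.25e+05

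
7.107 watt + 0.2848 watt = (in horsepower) 0.009913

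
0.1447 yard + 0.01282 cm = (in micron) 1.324e+05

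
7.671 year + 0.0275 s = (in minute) 4.032e+06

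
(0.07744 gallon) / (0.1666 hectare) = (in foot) 5.773e-07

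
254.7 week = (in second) 1.54e+08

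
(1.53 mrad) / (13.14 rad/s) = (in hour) 3.234e-08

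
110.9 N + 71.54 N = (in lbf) 41.01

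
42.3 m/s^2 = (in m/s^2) 42.3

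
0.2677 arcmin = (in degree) 0.004462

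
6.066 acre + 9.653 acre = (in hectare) 6.361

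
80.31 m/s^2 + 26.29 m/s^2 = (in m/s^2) 106.6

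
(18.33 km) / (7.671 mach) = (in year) 2.225e-07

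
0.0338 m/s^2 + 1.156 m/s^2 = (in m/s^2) 1.19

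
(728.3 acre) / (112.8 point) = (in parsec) 2.4e-09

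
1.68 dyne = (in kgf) 1.713e-06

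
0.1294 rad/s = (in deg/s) 7.414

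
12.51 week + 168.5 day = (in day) 256.1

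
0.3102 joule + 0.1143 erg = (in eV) 1.936e+18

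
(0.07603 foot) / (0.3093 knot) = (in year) 4.618e-09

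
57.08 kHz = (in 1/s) 5.708e+04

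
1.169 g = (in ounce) 0.04124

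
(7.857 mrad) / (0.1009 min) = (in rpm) 0.01239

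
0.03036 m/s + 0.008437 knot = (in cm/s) 3.47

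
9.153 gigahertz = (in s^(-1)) 9.153e+09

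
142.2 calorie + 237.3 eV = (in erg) 5.95e+09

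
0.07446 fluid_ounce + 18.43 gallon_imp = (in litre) 83.79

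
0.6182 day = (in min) 890.2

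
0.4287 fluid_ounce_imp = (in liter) 0.01218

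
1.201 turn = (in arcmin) 2.594e+04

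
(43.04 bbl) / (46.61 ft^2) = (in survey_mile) 0.0009819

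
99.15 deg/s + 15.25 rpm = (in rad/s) 3.327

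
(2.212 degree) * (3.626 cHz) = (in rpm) 0.01337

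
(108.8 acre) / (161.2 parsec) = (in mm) 8.852e-11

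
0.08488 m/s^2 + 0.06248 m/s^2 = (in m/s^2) 0.1474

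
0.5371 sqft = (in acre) 1.233e-05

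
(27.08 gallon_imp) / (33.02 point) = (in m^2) 10.57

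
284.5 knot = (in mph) 327.4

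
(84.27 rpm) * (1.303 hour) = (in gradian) 2.635e+06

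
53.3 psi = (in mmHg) 2756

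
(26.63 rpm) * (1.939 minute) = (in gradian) 2.065e+04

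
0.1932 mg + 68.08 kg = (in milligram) 6.808e+07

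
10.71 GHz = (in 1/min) 6.426e+11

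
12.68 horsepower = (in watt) 9455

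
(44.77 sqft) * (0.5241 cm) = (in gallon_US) 5.759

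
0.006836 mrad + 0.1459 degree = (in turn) 0.0004064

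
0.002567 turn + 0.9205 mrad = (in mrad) 17.05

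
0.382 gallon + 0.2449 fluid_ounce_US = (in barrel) 0.009141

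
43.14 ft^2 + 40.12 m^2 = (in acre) 0.0109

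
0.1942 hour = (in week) 0.001156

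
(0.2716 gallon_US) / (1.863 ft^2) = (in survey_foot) 0.01949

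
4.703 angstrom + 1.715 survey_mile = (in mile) 1.715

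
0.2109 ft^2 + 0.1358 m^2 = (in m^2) 0.1554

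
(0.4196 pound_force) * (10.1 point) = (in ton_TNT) 1.589e-12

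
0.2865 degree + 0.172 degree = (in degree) 0.4585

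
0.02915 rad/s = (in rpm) 0.2784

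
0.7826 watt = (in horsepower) 0.001049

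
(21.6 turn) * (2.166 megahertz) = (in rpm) 2.807e+09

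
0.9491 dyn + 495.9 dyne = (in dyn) 496.8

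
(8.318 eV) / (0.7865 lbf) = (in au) 2.546e-30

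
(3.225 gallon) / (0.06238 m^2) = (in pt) 554.7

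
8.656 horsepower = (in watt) 6455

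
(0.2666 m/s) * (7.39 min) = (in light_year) 1.249e-14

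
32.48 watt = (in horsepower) 0.04356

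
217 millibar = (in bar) 0.217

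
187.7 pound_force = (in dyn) 8.349e+07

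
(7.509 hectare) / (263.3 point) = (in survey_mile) 502.3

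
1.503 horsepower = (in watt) 1121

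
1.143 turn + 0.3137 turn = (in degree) 524.4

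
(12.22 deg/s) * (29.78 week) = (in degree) 2.201e+08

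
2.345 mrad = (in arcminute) 8.062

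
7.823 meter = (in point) 2.218e+04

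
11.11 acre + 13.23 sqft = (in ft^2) 4.84e+05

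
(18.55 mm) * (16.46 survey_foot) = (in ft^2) 1.002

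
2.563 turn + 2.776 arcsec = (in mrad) 1.61e+04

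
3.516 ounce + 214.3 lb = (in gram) 9.73e+04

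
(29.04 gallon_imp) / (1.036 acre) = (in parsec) 1.02e-21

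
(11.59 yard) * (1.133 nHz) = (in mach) 3.526e-11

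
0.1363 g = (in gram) 0.1363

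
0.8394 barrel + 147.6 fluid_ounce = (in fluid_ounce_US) 4660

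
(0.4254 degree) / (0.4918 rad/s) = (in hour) 4.194e-06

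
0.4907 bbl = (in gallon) 20.61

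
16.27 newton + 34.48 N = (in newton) 50.75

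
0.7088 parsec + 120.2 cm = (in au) 1.462e+05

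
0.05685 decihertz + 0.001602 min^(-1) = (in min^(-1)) 0.3427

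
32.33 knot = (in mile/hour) 37.2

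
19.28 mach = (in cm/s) 6.565e+05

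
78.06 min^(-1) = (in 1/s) 1.301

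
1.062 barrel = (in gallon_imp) 37.14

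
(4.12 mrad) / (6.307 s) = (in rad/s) 0.0006532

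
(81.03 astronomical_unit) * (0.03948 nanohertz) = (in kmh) 1723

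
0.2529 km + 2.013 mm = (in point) 7.169e+05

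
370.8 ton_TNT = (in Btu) 1.47e+09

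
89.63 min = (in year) 0.0001705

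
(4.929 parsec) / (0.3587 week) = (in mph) 1.568e+12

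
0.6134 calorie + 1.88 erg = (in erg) 2.566e+07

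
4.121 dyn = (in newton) 4.121e-05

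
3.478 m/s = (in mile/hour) 7.78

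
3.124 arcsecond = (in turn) 2.41e-06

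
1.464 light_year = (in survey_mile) 8.606e+12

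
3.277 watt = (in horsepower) 0.004395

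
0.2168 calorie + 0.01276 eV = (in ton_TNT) 2.168e-10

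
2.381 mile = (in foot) 1.257e+04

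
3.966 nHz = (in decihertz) 3.966e-08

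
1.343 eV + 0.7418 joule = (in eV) 4.63e+18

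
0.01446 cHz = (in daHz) 1.446e-05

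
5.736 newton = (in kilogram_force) 0.5849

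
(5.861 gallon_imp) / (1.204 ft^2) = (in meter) 0.2382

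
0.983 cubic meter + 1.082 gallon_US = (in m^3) 0.9871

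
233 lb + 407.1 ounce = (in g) 1.172e+05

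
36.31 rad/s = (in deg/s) 2080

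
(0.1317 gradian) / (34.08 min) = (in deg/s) 5.797e-05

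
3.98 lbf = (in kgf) 1.805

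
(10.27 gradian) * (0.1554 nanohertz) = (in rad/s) 2.507e-11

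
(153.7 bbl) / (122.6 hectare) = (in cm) 0.001993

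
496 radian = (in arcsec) 1.023e+08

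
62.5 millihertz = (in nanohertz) 6.25e+07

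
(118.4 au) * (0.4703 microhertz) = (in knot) 1.619e+07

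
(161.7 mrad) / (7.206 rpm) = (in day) 2.48e-06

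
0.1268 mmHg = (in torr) 0.1268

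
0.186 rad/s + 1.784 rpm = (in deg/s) 21.36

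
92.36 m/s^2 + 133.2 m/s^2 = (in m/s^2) 225.6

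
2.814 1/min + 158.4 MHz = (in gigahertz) 0.1584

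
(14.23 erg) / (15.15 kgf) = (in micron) 0.009578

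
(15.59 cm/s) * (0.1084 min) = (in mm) 1014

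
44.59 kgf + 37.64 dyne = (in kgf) 44.59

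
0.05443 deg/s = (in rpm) 0.009072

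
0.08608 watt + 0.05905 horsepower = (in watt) 44.12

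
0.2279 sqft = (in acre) 5.232e-06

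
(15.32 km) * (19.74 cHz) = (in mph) 6765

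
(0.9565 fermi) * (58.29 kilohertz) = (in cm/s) 5.575e-09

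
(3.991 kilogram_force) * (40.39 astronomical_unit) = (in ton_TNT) 5.652e+04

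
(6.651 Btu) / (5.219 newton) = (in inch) 5.293e+04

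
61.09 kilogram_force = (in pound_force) 134.7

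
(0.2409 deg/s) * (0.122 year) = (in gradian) 1.03e+06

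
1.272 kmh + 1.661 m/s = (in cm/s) 201.4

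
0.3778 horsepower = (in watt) 281.7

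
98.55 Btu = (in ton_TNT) 2.485e-05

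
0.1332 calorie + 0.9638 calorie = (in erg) 4.59e+07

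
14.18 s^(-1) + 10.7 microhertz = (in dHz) 141.8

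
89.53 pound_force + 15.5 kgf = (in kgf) 56.11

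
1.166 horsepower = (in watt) 869.5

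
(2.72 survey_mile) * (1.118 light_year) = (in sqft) 4.984e+20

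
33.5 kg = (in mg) 3.35e+07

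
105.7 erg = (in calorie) 2.526e-06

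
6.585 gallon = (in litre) 24.93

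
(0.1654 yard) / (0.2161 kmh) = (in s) 2.52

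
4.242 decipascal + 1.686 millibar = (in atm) 0.001668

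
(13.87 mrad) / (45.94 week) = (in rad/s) 4.992e-10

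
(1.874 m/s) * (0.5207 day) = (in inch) 3.319e+06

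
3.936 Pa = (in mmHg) 0.02952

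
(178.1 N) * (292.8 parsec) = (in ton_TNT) 3.846e+11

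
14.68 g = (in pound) 0.03236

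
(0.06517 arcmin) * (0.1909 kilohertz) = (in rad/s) 0.003619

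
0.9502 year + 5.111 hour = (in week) 49.58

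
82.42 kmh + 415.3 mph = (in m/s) 208.6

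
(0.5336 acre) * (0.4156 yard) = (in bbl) 5162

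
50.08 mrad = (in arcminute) 172.2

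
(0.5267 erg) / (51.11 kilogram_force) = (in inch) 4.137e-09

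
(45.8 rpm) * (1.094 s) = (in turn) 0.8351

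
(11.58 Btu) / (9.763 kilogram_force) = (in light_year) 1.349e-14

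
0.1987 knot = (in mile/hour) 0.2287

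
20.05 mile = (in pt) 9.147e+07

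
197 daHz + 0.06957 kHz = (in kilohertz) 2.04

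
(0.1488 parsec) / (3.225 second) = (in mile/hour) 3.185e+15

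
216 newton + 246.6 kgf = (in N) 2634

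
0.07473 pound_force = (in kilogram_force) 0.0339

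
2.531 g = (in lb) 0.00558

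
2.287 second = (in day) 2.647e-05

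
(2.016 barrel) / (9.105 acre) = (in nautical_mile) 4.697e-09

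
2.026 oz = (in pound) 0.1266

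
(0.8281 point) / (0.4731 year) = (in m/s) 1.958e-11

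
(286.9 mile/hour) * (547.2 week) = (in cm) 4.245e+12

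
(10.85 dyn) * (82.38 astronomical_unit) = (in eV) 8.346e+27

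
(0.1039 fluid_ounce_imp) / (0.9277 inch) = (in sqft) 0.001349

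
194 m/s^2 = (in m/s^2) 194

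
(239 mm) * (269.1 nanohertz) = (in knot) 1.25e-07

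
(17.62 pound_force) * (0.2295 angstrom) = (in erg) 0.01799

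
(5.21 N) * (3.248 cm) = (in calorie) 0.04044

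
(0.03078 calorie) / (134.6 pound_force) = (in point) 0.6097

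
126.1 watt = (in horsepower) 0.1691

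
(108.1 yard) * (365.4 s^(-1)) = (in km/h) 1.3e+05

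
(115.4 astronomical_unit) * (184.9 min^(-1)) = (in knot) 1.034e+14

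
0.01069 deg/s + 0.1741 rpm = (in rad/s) 0.01842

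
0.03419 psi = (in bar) 0.002357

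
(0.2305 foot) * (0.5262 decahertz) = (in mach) 0.001086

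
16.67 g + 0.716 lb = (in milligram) 3.414e+05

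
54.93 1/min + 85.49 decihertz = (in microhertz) 9.464e+06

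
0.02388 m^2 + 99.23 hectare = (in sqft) 1.068e+07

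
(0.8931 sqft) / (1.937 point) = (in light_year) 1.283e-14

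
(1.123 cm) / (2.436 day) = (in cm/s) 5.336e-06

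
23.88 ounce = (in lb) 1.492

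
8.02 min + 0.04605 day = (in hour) 1.239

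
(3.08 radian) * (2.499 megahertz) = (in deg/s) 4.41e+08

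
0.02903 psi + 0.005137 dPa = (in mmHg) 1.501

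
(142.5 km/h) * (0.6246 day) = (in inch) 8.41e+07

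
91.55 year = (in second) 2.887e+09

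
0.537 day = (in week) 0.07671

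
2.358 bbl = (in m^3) 0.3749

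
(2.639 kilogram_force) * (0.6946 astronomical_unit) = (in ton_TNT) 642.7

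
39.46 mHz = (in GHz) 3.946e-11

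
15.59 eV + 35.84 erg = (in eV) 2.237e+13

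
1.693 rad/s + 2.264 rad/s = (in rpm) 37.79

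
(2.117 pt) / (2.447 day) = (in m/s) 3.532e-09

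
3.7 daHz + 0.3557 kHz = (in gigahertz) 3.927e-07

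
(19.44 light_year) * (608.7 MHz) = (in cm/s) 1.12e+28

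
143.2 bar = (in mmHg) 1.074e+05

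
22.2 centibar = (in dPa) 2.22e+05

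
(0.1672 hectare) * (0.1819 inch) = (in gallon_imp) 1699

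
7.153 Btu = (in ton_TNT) 1.804e-06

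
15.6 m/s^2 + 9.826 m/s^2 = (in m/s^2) 25.43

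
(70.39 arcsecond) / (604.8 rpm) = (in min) 8.98e-08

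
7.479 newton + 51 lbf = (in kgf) 23.9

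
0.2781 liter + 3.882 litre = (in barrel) 0.02617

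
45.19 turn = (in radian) 283.9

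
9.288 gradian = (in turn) 0.02322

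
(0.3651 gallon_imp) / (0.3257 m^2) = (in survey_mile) 3.167e-06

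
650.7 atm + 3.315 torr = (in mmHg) 4.945e+05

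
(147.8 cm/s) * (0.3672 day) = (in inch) 1.846e+06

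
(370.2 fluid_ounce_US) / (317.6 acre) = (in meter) 8.518e-09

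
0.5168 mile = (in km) 0.8317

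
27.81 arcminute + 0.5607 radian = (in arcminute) 1955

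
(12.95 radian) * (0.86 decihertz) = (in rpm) 10.64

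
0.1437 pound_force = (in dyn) 6.392e+04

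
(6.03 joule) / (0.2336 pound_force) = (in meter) 5.803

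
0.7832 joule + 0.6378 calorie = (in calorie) 0.825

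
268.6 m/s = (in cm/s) 2.686e+04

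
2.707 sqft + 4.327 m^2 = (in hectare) 0.0004578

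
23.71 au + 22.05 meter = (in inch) 1.396e+14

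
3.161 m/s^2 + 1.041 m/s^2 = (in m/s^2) 4.202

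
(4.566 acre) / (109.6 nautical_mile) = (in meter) 0.09103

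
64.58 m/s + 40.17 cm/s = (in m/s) 64.98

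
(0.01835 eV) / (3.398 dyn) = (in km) 8.652e-20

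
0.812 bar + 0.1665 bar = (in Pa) 9.785e+04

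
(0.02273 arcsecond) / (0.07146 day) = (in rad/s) 1.785e-11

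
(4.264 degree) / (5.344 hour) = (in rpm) 3.694e-05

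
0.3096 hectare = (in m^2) 3096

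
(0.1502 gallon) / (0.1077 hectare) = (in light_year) 5.58e-23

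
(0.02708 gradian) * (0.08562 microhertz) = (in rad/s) 3.642e-11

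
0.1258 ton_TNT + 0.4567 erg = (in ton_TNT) 0.1258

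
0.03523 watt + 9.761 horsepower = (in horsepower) 9.761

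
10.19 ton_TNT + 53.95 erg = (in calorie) 1.019e+10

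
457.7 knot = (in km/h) 847.7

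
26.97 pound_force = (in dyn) 1.2e+07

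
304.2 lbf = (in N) 1353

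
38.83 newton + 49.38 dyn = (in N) 38.83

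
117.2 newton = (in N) 117.2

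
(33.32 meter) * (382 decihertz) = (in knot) 2474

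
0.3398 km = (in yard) 371.6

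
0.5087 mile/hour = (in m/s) 0.2274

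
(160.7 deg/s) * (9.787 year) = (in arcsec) 1.786e+14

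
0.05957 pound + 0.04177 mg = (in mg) 2.702e+04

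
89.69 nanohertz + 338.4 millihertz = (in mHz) 338.4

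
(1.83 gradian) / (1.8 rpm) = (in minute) 0.002542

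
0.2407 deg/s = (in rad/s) 0.004201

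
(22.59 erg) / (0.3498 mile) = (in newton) 4.013e-09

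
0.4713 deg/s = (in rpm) 0.07855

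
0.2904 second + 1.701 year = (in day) 620.9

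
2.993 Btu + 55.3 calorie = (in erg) 3.389e+10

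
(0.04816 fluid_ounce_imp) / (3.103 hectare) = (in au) 2.948e-22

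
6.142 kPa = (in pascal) 6142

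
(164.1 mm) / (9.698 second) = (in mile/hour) 0.03785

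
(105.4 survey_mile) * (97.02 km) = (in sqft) 1.771e+11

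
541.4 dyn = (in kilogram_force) 0.0005521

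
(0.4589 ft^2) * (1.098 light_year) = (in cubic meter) 4.429e+14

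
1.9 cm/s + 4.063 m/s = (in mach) 0.01199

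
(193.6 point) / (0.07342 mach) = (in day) 3.162e-08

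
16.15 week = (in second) 9.768e+06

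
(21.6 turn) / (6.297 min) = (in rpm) 3.43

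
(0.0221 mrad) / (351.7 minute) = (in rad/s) 1.047e-09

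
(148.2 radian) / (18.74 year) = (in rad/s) 2.508e-07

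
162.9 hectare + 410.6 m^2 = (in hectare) 162.9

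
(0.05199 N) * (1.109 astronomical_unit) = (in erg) 8.625e+16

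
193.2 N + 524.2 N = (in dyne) 7.174e+07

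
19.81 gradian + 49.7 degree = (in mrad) 1179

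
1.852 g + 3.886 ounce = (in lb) 0.247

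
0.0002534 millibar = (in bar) 2.534e-07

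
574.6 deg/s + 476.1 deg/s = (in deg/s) 1051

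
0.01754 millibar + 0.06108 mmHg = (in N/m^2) 9.897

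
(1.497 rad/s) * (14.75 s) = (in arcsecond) 4.554e+06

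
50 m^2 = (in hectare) 0.005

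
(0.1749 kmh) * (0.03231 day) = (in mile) 0.08427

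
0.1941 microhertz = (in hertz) 1.941e-07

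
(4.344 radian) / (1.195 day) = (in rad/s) 4.207e-05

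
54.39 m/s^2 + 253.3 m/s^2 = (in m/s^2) 307.7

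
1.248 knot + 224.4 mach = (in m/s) 7.641e+04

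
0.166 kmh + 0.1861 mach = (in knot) 123.3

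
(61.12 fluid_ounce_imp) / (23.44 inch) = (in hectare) 2.917e-07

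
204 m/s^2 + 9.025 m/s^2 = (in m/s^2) 213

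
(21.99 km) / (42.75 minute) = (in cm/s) 857.3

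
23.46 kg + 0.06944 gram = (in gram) 2.346e+04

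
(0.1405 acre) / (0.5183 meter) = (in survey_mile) 0.6817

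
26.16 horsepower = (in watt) 1.951e+04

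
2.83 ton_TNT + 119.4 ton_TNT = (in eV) 3.192e+30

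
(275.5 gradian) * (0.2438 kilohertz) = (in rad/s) 1055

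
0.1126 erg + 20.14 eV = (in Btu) 1.067e-11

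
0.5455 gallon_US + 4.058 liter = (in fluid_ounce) 207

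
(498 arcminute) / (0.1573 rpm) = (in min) 0.1466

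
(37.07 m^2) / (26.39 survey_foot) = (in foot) 15.12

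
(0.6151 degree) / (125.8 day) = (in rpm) 9.432e-09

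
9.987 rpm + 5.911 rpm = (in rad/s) 1.665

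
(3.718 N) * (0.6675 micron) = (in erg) 24.82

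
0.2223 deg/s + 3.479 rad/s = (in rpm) 33.26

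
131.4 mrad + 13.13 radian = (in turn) 2.111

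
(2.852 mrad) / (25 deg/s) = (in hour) 1.816e-06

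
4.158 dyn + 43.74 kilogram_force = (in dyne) 4.289e+07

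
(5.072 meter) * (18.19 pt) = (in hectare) 3.255e-06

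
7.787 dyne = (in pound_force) 1.751e-05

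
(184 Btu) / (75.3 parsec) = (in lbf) 1.878e-14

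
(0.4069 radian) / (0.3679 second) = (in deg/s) 63.37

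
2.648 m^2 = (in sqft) 28.5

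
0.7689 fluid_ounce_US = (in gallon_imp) 0.005002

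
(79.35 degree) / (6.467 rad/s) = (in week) 3.541e-07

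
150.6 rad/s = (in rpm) 1438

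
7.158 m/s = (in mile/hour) 16.01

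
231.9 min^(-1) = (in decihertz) 38.65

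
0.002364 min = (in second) 0.1418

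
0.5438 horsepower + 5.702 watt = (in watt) 411.2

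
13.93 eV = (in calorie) 5.334e-19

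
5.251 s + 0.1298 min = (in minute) 0.2173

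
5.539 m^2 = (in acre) 0.001369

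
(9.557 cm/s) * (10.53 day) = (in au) 5.812e-07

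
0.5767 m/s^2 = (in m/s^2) 0.5767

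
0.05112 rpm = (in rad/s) 0.005353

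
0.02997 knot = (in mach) 4.528e-05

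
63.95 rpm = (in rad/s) 6.697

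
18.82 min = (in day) 0.01307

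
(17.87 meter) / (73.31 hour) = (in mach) 1.989e-07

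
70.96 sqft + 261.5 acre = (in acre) 261.5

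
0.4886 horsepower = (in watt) 364.3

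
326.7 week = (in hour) 5.489e+04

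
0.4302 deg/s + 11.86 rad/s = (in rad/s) 11.87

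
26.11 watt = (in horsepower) 0.03501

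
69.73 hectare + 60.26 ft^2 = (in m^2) 6.973e+05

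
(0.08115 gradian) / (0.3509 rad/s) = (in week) 6.006e-09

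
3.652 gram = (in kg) 0.003652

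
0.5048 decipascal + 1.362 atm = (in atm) 1.362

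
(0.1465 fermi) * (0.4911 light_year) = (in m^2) 0.6807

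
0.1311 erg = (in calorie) 3.133e-09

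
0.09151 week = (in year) 0.001755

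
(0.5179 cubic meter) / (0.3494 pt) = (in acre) 1.038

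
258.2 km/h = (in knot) 139.4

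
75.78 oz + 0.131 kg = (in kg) 2.279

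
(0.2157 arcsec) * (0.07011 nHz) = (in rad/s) 7.332e-17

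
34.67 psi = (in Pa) 2.39e+05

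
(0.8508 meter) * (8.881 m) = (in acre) 0.001867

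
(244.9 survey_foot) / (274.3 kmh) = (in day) 1.134e-05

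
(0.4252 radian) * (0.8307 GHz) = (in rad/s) 3.532e+08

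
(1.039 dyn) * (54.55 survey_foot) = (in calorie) 4.129e-05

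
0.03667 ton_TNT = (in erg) 1.534e+15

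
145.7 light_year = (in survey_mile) 8.565e+14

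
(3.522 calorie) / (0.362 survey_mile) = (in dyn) 2529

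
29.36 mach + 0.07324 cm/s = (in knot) 1.943e+04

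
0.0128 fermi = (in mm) 1.28e-14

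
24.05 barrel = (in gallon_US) 1010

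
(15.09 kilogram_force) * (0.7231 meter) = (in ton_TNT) 2.558e-08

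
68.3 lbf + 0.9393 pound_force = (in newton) 308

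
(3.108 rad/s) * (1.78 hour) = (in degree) 1.141e+06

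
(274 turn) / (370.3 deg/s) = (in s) 266.4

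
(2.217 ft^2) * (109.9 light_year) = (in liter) 2.141e+20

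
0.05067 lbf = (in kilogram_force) 0.02298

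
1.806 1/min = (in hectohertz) 0.000301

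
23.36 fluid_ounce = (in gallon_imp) 0.152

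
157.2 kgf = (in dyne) 1.542e+08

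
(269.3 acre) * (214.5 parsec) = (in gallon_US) 1.906e+27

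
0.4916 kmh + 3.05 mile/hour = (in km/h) 5.4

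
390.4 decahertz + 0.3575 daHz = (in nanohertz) 3.908e+12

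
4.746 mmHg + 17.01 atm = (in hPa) 1.724e+04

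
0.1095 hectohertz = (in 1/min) 657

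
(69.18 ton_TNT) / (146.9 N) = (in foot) 6.465e+09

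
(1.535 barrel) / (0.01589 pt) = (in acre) 10.76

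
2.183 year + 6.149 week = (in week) 120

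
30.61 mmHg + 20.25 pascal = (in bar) 0.04101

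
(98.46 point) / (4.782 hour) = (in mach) 5.926e-09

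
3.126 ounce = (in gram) 88.62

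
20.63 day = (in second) 1.782e+06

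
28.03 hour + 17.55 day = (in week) 2.674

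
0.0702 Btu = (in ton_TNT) 1.77e-08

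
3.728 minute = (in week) 0.0003698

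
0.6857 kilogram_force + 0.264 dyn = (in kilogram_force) 0.6857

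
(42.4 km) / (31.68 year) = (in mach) 1.246e-07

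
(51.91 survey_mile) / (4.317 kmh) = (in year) 0.002209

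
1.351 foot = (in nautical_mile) 0.0002223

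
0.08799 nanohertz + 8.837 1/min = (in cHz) 14.73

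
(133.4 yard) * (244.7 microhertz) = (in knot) 0.05802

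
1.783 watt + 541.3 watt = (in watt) 543.1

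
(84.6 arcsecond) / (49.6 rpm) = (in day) 9.139e-10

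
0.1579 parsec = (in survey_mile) 3.027e+12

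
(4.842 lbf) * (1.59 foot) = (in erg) 1.044e+08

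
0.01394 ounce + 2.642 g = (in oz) 0.1071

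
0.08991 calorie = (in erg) 3.762e+06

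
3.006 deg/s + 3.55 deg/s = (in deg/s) 6.556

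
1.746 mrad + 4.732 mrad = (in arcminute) 22.27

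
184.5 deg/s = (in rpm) 30.75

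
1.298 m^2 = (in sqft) 13.97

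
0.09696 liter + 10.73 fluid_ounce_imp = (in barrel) 0.002527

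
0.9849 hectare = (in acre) 2.434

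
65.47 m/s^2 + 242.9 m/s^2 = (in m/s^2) 308.4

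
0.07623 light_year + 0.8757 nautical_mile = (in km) 7.212e+11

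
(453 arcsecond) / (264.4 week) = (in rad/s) 1.373e-11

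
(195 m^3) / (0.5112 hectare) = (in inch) 1.502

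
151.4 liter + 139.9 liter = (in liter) 291.3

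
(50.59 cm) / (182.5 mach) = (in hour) 2.261e-09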